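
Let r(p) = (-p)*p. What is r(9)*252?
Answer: -20412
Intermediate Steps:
r(p) = -p²
r(9)*252 = -1*9²*252 = -1*81*252 = -81*252 = -20412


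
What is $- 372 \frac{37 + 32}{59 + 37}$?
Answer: $- \frac{2139}{8} \approx -267.38$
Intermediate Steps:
$- 372 \frac{37 + 32}{59 + 37} = - 372 \cdot \frac{69}{96} = - 372 \cdot 69 \cdot \frac{1}{96} = \left(-372\right) \frac{23}{32} = - \frac{2139}{8}$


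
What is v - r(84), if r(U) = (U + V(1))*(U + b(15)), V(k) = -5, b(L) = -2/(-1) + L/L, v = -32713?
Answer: -39586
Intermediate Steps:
b(L) = 3 (b(L) = -2*(-1) + 1 = 2 + 1 = 3)
r(U) = (-5 + U)*(3 + U) (r(U) = (U - 5)*(U + 3) = (-5 + U)*(3 + U))
v - r(84) = -32713 - (-15 + 84**2 - 2*84) = -32713 - (-15 + 7056 - 168) = -32713 - 1*6873 = -32713 - 6873 = -39586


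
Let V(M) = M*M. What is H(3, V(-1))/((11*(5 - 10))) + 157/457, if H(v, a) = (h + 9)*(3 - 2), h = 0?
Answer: 4522/25135 ≈ 0.17991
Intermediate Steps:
V(M) = M²
H(v, a) = 9 (H(v, a) = (0 + 9)*(3 - 2) = 9*1 = 9)
H(3, V(-1))/((11*(5 - 10))) + 157/457 = 9/((11*(5 - 10))) + 157/457 = 9/((11*(-5))) + 157*(1/457) = 9/(-55) + 157/457 = 9*(-1/55) + 157/457 = -9/55 + 157/457 = 4522/25135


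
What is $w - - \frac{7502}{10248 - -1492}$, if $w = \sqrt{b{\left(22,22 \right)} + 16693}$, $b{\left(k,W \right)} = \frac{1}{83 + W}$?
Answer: $\frac{3751}{5870} + \frac{\sqrt{184040430}}{105} \approx 129.84$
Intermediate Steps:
$w = \frac{\sqrt{184040430}}{105}$ ($w = \sqrt{\frac{1}{83 + 22} + 16693} = \sqrt{\frac{1}{105} + 16693} = \sqrt{\frac{1752766}{105}} = \frac{\sqrt{184040430}}{105} \approx 129.2$)
$w - - \frac{7502}{10248 - -1492} = \frac{\sqrt{184040430}}{105} - - \frac{7502}{10248 - -1492} = \frac{\sqrt{184040430}}{105} - - \frac{7502}{10248 + 1492} = \frac{\sqrt{184040430}}{105} - - \frac{7502}{11740} = \frac{\sqrt{184040430}}{105} - \left(-7502\right) \frac{1}{11740} = \frac{\sqrt{184040430}}{105} - - \frac{3751}{5870} = \frac{\sqrt{184040430}}{105} + \frac{3751}{5870} = \frac{3751}{5870} + \frac{\sqrt{184040430}}{105}$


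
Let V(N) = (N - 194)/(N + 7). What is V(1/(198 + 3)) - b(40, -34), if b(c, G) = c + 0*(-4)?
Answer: -95313/1408 ≈ -67.694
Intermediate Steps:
b(c, G) = c (b(c, G) = c + 0 = c)
V(N) = (-194 + N)/(7 + N)
V(1/(198 + 3)) - b(40, -34) = (-194 + 1/(198 + 3))/(7 + 1/(198 + 3)) - 1*40 = (-194 + 1/201)/(7 + 1/201) - 40 = -38993/201/(1408/201) - 40 = (201/1408)*(-38993/201) - 40 = -38993/1408 - 40 = -95313/1408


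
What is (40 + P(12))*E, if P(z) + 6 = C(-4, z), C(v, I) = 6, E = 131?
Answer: 5240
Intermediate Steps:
P(z) = 0 (P(z) = -6 + 6 = 0)
(40 + P(12))*E = (40 + 0)*131 = 40*131 = 5240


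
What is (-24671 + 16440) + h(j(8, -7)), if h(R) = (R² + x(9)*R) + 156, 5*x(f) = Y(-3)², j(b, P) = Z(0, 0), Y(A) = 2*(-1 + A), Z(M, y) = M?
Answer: -8075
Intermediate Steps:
Y(A) = -2 + 2*A
j(b, P) = 0
x(f) = 64/5 (x(f) = (-2 + 2*(-3))²/5 = (-2 - 6)²/5 = (⅕)*(-8)² = (⅕)*64 = 64/5)
h(R) = 156 + R² + 64*R/5 (h(R) = (R² + 64*R/5) + 156 = 156 + R² + 64*R/5)
(-24671 + 16440) + h(j(8, -7)) = (-24671 + 16440) + (156 + 0² + (64/5)*0) = -8231 + (156 + 0 + 0) = -8231 + 156 = -8075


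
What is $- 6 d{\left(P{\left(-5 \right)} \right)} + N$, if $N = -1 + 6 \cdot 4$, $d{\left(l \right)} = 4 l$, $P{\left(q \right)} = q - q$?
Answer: $23$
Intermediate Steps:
$P{\left(q \right)} = 0$
$N = 23$ ($N = -1 + 24 = 23$)
$- 6 d{\left(P{\left(-5 \right)} \right)} + N = - 6 \cdot 4 \cdot 0 + 23 = \left(-6\right) 0 + 23 = 0 + 23 = 23$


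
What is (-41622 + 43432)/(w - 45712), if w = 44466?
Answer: -905/623 ≈ -1.4526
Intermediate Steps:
(-41622 + 43432)/(w - 45712) = (-41622 + 43432)/(44466 - 45712) = 1810/(-1246) = 1810*(-1/1246) = -905/623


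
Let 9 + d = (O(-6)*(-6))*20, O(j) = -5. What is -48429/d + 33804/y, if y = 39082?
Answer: -312120669/3849577 ≈ -81.079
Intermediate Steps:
d = 591 (d = -9 - 5*(-6)*20 = -9 + 30*20 = -9 + 600 = 591)
-48429/d + 33804/y = -48429/591 + 33804/39082 = -48429*1/591 + 33804*(1/39082) = -16143/197 + 16902/19541 = -312120669/3849577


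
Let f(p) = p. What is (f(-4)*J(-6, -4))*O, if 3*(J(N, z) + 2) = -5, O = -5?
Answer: -220/3 ≈ -73.333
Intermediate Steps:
J(N, z) = -11/3 (J(N, z) = -2 + (1/3)*(-5) = -2 - 5/3 = -11/3)
(f(-4)*J(-6, -4))*O = -4*(-11/3)*(-5) = (44/3)*(-5) = -220/3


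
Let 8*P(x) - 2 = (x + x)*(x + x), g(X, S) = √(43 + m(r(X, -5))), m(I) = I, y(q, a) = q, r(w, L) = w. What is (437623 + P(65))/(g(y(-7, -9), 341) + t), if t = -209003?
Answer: -1758943/835988 ≈ -2.1040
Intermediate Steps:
g(X, S) = √(43 + X)
P(x) = ¼ + x²/2 (P(x) = ¼ + ((x + x)*(x + x))/8 = ¼ + ((2*x)*(2*x))/8 = ¼ + (4*x²)/8 = ¼ + x²/2)
(437623 + P(65))/(g(y(-7, -9), 341) + t) = (437623 + (¼ + (½)*65²))/(√(43 - 7) - 209003) = (437623 + (¼ + (½)*4225))/(√36 - 209003) = (437623 + (¼ + 4225/2))/(6 - 209003) = (437623 + 8451/4)/(-208997) = (1758943/4)*(-1/208997) = -1758943/835988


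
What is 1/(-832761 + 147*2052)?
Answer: -1/531117 ≈ -1.8828e-6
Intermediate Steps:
1/(-832761 + 147*2052) = 1/(-832761 + 301644) = 1/(-531117) = -1/531117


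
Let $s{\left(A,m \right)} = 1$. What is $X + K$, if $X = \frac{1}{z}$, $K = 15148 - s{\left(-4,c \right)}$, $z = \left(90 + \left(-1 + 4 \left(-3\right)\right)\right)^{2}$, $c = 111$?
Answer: $\frac{89806564}{5929} \approx 15147.0$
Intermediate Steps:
$z = 5929$ ($z = \left(90 - 13\right)^{2} = 77^{2} = 5929$)
$K = 15147$ ($K = 15148 - 1 = 15147$)
$X = \frac{1}{5929} \approx 0.00016866$
$X + K = \frac{1}{5929} + 15147 = \frac{89806564}{5929}$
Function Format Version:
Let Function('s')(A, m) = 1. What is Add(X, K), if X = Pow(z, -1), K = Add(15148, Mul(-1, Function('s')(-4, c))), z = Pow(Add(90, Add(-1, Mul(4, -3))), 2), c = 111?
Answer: Rational(89806564, 5929) ≈ 15147.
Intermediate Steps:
z = 5929 (z = Pow(Add(90, Add(-1, -12)), 2) = Pow(Add(90, -13), 2) = Pow(77, 2) = 5929)
K = 15147 (K = Add(15148, Mul(-1, 1)) = Add(15148, -1) = 15147)
X = Rational(1, 5929) (X = Pow(5929, -1) = Rational(1, 5929) ≈ 0.00016866)
Add(X, K) = Add(Rational(1, 5929), 15147) = Rational(89806564, 5929)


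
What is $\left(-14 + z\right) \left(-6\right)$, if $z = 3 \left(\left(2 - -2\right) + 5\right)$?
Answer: $-78$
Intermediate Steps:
$z = 27$ ($z = 3 \left(\left(2 + 2\right) + 5\right) = 3 \left(4 + 5\right) = 3 \cdot 9 = 27$)
$\left(-14 + z\right) \left(-6\right) = \left(-14 + 27\right) \left(-6\right) = 13 \left(-6\right) = -78$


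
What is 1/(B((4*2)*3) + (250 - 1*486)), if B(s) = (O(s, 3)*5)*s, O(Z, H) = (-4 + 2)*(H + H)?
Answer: -1/1676 ≈ -0.00059666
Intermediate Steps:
O(Z, H) = -4*H
B(s) = -60*s (B(s) = (-4*3*5)*s = (-12*5)*s = -60*s)
1/(B((4*2)*3) + (250 - 1*486)) = 1/(-60*4*2*3 + (250 - 1*486)) = 1/(-480*3 + (250 - 486)) = 1/(-60*24 - 236) = 1/(-1440 - 236) = 1/(-1676) = -1/1676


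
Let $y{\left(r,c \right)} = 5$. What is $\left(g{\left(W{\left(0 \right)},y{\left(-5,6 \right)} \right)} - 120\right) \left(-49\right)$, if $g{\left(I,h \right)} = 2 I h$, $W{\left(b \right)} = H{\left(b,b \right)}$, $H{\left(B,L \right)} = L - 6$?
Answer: $8820$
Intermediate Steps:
$H{\left(B,L \right)} = -6 + L$ ($H{\left(B,L \right)} = L - 6 = -6 + L$)
$W{\left(b \right)} = -6 + b$
$g{\left(I,h \right)} = 2 I h$
$\left(g{\left(W{\left(0 \right)},y{\left(-5,6 \right)} \right)} - 120\right) \left(-49\right) = \left(2 \left(-6 + 0\right) 5 - 120\right) \left(-49\right) = \left(2 \left(-6\right) 5 - 120\right) \left(-49\right) = \left(-60 - 120\right) \left(-49\right) = \left(-180\right) \left(-49\right) = 8820$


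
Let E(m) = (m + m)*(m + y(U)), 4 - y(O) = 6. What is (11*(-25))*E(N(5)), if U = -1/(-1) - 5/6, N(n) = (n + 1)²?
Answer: -673200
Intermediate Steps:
N(n) = (1 + n)²
U = ⅙ (U = -1*(-1) - 5*⅙ = 1 - ⅚ = ⅙ ≈ 0.16667)
y(O) = -2 (y(O) = 4 - 1*6 = 4 - 6 = -2)
E(m) = 2*m*(-2 + m) (E(m) = (m + m)*(m - 2) = (2*m)*(-2 + m) = 2*m*(-2 + m))
(11*(-25))*E(N(5)) = (11*(-25))*(2*(1 + 5)²*(-2 + (1 + 5)²)) = -550*6²*(-2 + 6²) = -550*36*(-2 + 36) = -550*36*34 = -275*2448 = -673200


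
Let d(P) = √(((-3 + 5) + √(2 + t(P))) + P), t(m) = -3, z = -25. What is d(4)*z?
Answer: -25*√(6 + I) ≈ -61.448 - 5.0856*I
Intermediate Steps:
d(P) = √(2 + I + P) (d(P) = √(((-3 + 5) + √(2 - 3)) + P) = √((2 + √(-1)) + P) = √((2 + I) + P) = √(2 + I + P))
d(4)*z = √(2 + I + 4)*(-25) = √(6 + I)*(-25) = -25*√(6 + I)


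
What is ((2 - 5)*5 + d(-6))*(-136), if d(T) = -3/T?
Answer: 1972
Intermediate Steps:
((2 - 5)*5 + d(-6))*(-136) = ((2 - 5)*5 - 3/(-6))*(-136) = (-3*5 - 3*(-⅙))*(-136) = (-15 + ½)*(-136) = -29/2*(-136) = 1972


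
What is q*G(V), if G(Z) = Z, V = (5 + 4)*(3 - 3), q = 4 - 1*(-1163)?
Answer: 0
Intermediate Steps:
q = 1167 (q = 4 + 1163 = 1167)
V = 0 (V = 9*0 = 0)
q*G(V) = 1167*0 = 0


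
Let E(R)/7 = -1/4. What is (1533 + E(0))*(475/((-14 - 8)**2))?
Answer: 2909375/1936 ≈ 1502.8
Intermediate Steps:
E(R) = -7/4 (E(R) = 7*(-1/4) = -7/4)
(1533 + E(0))*(475/((-14 - 8)**2)) = (1533 - 7/4)*(475/((-14 - 8)**2)) = 6125*(475/((-22)**2))/4 = 6125*(475/484)/4 = 6125*(475*(1/484))/4 = (6125/4)*(475/484) = 2909375/1936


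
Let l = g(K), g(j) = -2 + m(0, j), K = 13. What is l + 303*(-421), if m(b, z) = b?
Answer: -127565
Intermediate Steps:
g(j) = -2 (g(j) = -2 + 0 = -2)
l = -2
l + 303*(-421) = -2 + 303*(-421) = -2 - 127563 = -127565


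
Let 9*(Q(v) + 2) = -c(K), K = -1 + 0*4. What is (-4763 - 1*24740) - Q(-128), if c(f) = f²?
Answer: -265508/9 ≈ -29501.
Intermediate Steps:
K = -1 (K = -1 + 0 = -1)
Q(v) = -19/9 (Q(v) = -2 + (-1*(-1)²)/9 = -2 + (-1*1)/9 = -2 + (⅑)*(-1) = -2 - ⅑ = -19/9)
(-4763 - 1*24740) - Q(-128) = (-4763 - 1*24740) - 1*(-19/9) = (-4763 - 24740) + 19/9 = -29503 + 19/9 = -265508/9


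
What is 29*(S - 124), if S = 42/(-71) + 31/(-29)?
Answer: -258735/71 ≈ -3644.2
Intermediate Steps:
S = -3419/2059 (S = 42*(-1/71) + 31*(-1/29) = -42/71 - 31/29 = -3419/2059 ≈ -1.6605)
29*(S - 124) = 29*(-3419/2059 - 124) = 29*(-258735/2059) = -258735/71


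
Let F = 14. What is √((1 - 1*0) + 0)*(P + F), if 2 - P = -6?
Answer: 22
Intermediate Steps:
P = 8 (P = 2 - 1*(-6) = 2 + 6 = 8)
√((1 - 1*0) + 0)*(P + F) = √((1 - 1*0) + 0)*(8 + 14) = √((1 + 0) + 0)*22 = √(1 + 0)*22 = √1*22 = 1*22 = 22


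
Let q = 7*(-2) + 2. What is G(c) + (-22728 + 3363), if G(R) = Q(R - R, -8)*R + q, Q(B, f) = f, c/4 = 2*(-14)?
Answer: -18481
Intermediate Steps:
c = -112 (c = 4*(2*(-14)) = 4*(-28) = -112)
q = -12 (q = -14 + 2 = -12)
G(R) = -12 - 8*R (G(R) = -8*R - 12 = -12 - 8*R)
G(c) + (-22728 + 3363) = (-12 - 8*(-112)) + (-22728 + 3363) = (-12 + 896) - 19365 = 884 - 19365 = -18481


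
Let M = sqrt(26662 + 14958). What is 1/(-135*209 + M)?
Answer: -5643/159208921 - 2*sqrt(10405)/796044605 ≈ -3.5700e-5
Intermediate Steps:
M = 2*sqrt(10405) (M = sqrt(41620) = 2*sqrt(10405) ≈ 204.01)
1/(-135*209 + M) = 1/(-135*209 + 2*sqrt(10405)) = 1/(-28215 + 2*sqrt(10405))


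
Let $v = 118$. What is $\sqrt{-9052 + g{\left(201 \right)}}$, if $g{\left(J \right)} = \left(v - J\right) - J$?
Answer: $2 i \sqrt{2334} \approx 96.623 i$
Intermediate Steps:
$g{\left(J \right)} = 118 - 2 J$ ($g{\left(J \right)} = \left(118 - J\right) - J = 118 - 2 J$)
$\sqrt{-9052 + g{\left(201 \right)}} = \sqrt{-9052 + \left(118 - 402\right)} = \sqrt{-9052 - 284} = \sqrt{-9336} = 2 i \sqrt{2334}$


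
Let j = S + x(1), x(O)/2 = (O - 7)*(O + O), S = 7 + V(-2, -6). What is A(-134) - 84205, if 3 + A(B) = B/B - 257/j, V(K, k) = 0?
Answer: -1431262/17 ≈ -84192.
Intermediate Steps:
S = 7 (S = 7 + 0 = 7)
x(O) = 4*O*(-7 + O) (x(O) = 2*((O - 7)*(O + O)) = 2*((-7 + O)*(2*O)) = 2*(2*O*(-7 + O)) = 4*O*(-7 + O))
j = -17 (j = 7 + 4*1*(-7 + 1) = 7 + 4*1*(-6) = 7 - 24 = -17)
A(B) = 223/17 (A(B) = -3 + (B/B - 257/(-17)) = -3 + (1 - 257*(-1/17)) = -3 + (1 + 257/17) = -3 + 274/17 = 223/17)
A(-134) - 84205 = 223/17 - 84205 = -1431262/17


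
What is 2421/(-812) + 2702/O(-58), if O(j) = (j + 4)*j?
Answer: -46453/21924 ≈ -2.1188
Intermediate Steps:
O(j) = j*(4 + j) (O(j) = (4 + j)*j = j*(4 + j))
2421/(-812) + 2702/O(-58) = 2421/(-812) + 2702/((-58*(4 - 58))) = 2421*(-1/812) + 2702/((-58*(-54))) = -2421/812 + 2702/3132 = -2421/812 + 2702*(1/3132) = -2421/812 + 1351/1566 = -46453/21924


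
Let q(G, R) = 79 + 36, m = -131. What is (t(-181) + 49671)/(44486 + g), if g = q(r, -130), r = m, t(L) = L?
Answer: 49490/44601 ≈ 1.1096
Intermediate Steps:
r = -131
q(G, R) = 115
g = 115
(t(-181) + 49671)/(44486 + g) = (-181 + 49671)/(44486 + 115) = 49490/44601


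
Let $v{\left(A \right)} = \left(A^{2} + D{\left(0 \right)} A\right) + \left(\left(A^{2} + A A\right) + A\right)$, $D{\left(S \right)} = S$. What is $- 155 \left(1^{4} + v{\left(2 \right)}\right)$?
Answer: $-2325$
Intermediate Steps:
$v{\left(A \right)} = A + 3 A^{2}$ ($v{\left(A \right)} = \left(A^{2} + 0 A\right) + \left(\left(A^{2} + A A\right) + A\right) = \left(A^{2} + 0\right) + \left(\left(A^{2} + A^{2}\right) + A\right) = A^{2} + \left(2 A^{2} + A\right) = A^{2} + \left(A + 2 A^{2}\right) = A + 3 A^{2}$)
$- 155 \left(1^{4} + v{\left(2 \right)}\right) = - 155 \left(1^{4} + 2 \left(1 + 3 \cdot 2\right)\right) = - 155 \left(1 + 2 \left(1 + 6\right)\right) = - 155 \left(1 + 2 \cdot 7\right) = - 155 \left(1 + 14\right) = \left(-155\right) 15 = -2325$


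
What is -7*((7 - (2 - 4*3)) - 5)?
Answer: -84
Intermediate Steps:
-7*((7 - (2 - 4*3)) - 5) = -7*((7 - (2 - 1*12)) - 5) = -7*((7 - (2 - 12)) - 5) = -7*((7 - 1*(-10)) - 5) = -7*((7 + 10) - 5) = -7*(17 - 5) = -7*12 = -84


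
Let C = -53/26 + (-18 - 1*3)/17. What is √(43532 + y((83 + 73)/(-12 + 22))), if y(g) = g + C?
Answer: √212674843810/2210 ≈ 208.67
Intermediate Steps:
C = -1447/442 (C = -53*1/26 + (-18 - 3)*(1/17) = -53/26 - 21*1/17 = -53/26 - 21/17 = -1447/442 ≈ -3.2738)
y(g) = -1447/442 + g (y(g) = g - 1447/442 = -1447/442 + g)
√(43532 + y((83 + 73)/(-12 + 22))) = √(43532 + (-1447/442 + (83 + 73)/(-12 + 22))) = √(43532 + (-1447/442 + 156/10)) = √(43532 + (-1447/442 + 156*(⅒))) = √(43532 + (-1447/442 + 78/5)) = √(43532 + 27241/2210) = √(96232961/2210) = √212674843810/2210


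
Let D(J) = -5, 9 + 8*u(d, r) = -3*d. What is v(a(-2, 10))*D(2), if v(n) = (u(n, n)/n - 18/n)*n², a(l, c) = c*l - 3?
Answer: -2415/2 ≈ -1207.5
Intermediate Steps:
u(d, r) = -9/8 - 3*d/8 (u(d, r) = -9/8 + (-3*d)/8 = -9/8 - 3*d/8)
a(l, c) = -3 + c*l
v(n) = n²*(-18/n + (-9/8 - 3*n/8)/n) (v(n) = ((-9/8 - 3*n/8)/n - 18/n)*n² = (-18/n + (-9/8 - 3*n/8)/n)*n² = n²*(-18/n + (-9/8 - 3*n/8)/n))
v(a(-2, 10))*D(2) = -3*(-3 + 10*(-2))*(51 + (-3 + 10*(-2)))/8*(-5) = -3*(-3 - 20)*(51 + (-3 - 20))/8*(-5) = -3/8*(-23)*(51 - 23)*(-5) = -3/8*(-23)*28*(-5) = (483/2)*(-5) = -2415/2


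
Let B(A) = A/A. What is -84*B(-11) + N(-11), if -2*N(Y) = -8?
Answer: -80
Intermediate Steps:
B(A) = 1
N(Y) = 4 (N(Y) = -1/2*(-8) = 4)
-84*B(-11) + N(-11) = -84*1 + 4 = -84 + 4 = -80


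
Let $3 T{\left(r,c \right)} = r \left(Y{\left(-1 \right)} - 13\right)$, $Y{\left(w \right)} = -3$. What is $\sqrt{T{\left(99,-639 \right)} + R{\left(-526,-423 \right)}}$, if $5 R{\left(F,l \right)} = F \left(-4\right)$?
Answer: $\frac{2 i \sqrt{670}}{5} \approx 10.354 i$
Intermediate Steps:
$R{\left(F,l \right)} = - \frac{4 F}{5}$ ($R{\left(F,l \right)} = \frac{F \left(-4\right)}{5} = \frac{\left(-4\right) F}{5} = - \frac{4 F}{5}$)
$T{\left(r,c \right)} = - \frac{16 r}{3}$ ($T{\left(r,c \right)} = \frac{r \left(-3 - 13\right)}{3} = \frac{r \left(-16\right)}{3} = \frac{\left(-16\right) r}{3} = - \frac{16 r}{3}$)
$\sqrt{T{\left(99,-639 \right)} + R{\left(-526,-423 \right)}} = \sqrt{\left(- \frac{16}{3}\right) 99 - - \frac{2104}{5}} = \sqrt{-528 + \frac{2104}{5}} = \sqrt{- \frac{536}{5}} = \frac{2 i \sqrt{670}}{5}$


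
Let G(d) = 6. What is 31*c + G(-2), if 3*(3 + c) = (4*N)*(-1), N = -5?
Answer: 359/3 ≈ 119.67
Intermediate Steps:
c = 11/3 (c = -3 + ((4*(-5))*(-1))/3 = -3 + (-20*(-1))/3 = -3 + (⅓)*20 = -3 + 20/3 = 11/3 ≈ 3.6667)
31*c + G(-2) = 31*(11/3) + 6 = 341/3 + 6 = 359/3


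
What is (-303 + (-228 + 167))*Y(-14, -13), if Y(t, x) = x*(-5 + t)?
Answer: -89908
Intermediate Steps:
(-303 + (-228 + 167))*Y(-14, -13) = (-303 + (-228 + 167))*(-13*(-5 - 14)) = (-303 - 61)*(-13*(-19)) = -364*247 = -89908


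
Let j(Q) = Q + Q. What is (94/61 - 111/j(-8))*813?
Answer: 6727575/976 ≈ 6893.0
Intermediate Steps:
j(Q) = 2*Q
(94/61 - 111/j(-8))*813 = (94/61 - 111/(2*(-8)))*813 = (94*(1/61) - 111/(-16))*813 = (94/61 - 111*(-1/16))*813 = (94/61 + 111/16)*813 = (8275/976)*813 = 6727575/976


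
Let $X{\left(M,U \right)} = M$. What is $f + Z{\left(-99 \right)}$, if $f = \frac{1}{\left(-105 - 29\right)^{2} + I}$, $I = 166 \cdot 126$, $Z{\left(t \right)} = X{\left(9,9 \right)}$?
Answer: $\frac{349849}{38872} \approx 9.0$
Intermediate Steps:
$Z{\left(t \right)} = 9$
$I = 20916$
$f = \frac{1}{38872}$ ($f = \frac{1}{\left(-105 - 29\right)^{2} + 20916} = \frac{1}{\left(-134\right)^{2} + 20916} = \frac{1}{17956 + 20916} = \frac{1}{38872} \approx 2.5725 \cdot 10^{-5}$)
$f + Z{\left(-99 \right)} = \frac{1}{38872} + 9 = \frac{349849}{38872}$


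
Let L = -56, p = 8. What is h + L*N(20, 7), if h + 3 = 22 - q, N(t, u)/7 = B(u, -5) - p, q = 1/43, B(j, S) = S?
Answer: 219944/43 ≈ 5115.0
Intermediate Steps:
q = 1/43 ≈ 0.023256
N(t, u) = -91 (N(t, u) = 7*(-5 - 1*8) = 7*(-5 - 8) = 7*(-13) = -91)
h = 816/43 (h = -3 + (22 - 1*1/43) = -3 + (22 - 1/43) = -3 + 945/43 = 816/43 ≈ 18.977)
h + L*N(20, 7) = 816/43 - 56*(-91) = 816/43 + 5096 = 219944/43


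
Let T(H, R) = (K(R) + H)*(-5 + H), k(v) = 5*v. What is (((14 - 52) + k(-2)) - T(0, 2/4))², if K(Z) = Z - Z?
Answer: 2304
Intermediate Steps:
K(Z) = 0
T(H, R) = H*(-5 + H) (T(H, R) = (0 + H)*(-5 + H) = H*(-5 + H))
(((14 - 52) + k(-2)) - T(0, 2/4))² = (((14 - 52) + 5*(-2)) - 0*(-5 + 0))² = ((-38 - 10) - 0*(-5))² = (-48 - 1*0)² = (-48 + 0)² = (-48)² = 2304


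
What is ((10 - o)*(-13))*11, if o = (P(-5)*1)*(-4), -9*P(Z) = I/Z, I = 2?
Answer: -65494/45 ≈ -1455.4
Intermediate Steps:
P(Z) = -2/(9*Z)
o = -8/45 (o = (-2/9/(-5)*1)*(-4) = (-2/9*(-⅕)*1)*(-4) = ((2/45)*1)*(-4) = (2/45)*(-4) = -8/45 ≈ -0.17778)
((10 - o)*(-13))*11 = ((10 - 1*(-8/45))*(-13))*11 = ((10 + 8/45)*(-13))*11 = ((458/45)*(-13))*11 = -5954/45*11 = -65494/45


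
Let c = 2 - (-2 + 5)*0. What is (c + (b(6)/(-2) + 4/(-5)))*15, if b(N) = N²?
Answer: -252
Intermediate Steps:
c = 2 (c = 2 - 3*0 = 2 - 1*0 = 2 + 0 = 2)
(c + (b(6)/(-2) + 4/(-5)))*15 = (2 + (6²/(-2) + 4/(-5)))*15 = (2 + (36*(-½) + 4*(-⅕)))*15 = (2 + (-18 - ⅘))*15 = (2 - 94/5)*15 = -84/5*15 = -252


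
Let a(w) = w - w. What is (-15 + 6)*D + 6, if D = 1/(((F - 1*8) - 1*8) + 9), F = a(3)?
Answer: 51/7 ≈ 7.2857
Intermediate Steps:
a(w) = 0
F = 0
D = -⅐ (D = 1/(((0 - 1*8) - 1*8) + 9) = 1/(((0 - 8) - 8) + 9) = 1/((-8 - 8) + 9) = 1/(-16 + 9) = 1/(-7) = -⅐ ≈ -0.14286)
(-15 + 6)*D + 6 = (-15 + 6)*(-⅐) + 6 = -9*(-⅐) + 6 = 9/7 + 6 = 51/7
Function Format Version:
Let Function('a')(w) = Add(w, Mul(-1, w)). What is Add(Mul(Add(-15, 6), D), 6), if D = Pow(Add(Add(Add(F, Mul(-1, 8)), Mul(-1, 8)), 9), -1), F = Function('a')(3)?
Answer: Rational(51, 7) ≈ 7.2857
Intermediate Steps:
Function('a')(w) = 0
F = 0
D = Rational(-1, 7) (D = Pow(Add(Add(Add(0, Mul(-1, 8)), Mul(-1, 8)), 9), -1) = Pow(Add(Add(Add(0, -8), -8), 9), -1) = Pow(Add(Add(-8, -8), 9), -1) = Pow(Add(-16, 9), -1) = Pow(-7, -1) = Rational(-1, 7) ≈ -0.14286)
Add(Mul(Add(-15, 6), D), 6) = Add(Mul(Add(-15, 6), Rational(-1, 7)), 6) = Add(Mul(-9, Rational(-1, 7)), 6) = Add(Rational(9, 7), 6) = Rational(51, 7)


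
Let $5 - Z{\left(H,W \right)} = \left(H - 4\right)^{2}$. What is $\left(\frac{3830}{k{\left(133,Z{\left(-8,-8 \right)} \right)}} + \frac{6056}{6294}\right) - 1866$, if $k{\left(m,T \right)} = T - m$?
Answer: $- \frac{804247769}{427992} \approx -1879.1$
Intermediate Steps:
$Z{\left(H,W \right)} = 5 - \left(-4 + H\right)^{2}$ ($Z{\left(H,W \right)} = 5 - \left(H - 4\right)^{2} = 5 - \left(-4 + H\right)^{2}$)
$\left(\frac{3830}{k{\left(133,Z{\left(-8,-8 \right)} \right)}} + \frac{6056}{6294}\right) - 1866 = \left(\frac{3830}{\left(5 - \left(-4 - 8\right)^{2}\right) - 133} + \frac{6056}{6294}\right) - 1866 = \left(\frac{3830}{\left(5 - \left(-12\right)^{2}\right) - 133} + 6056 \cdot \frac{1}{6294}\right) - 1866 = \left(\frac{3830}{\left(5 - 144\right) - 133} + \frac{3028}{3147}\right) - 1866 = \left(\frac{3830}{-139 - 133} + \frac{3028}{3147}\right) - 1866 = \left(\frac{3830}{-272} + \frac{3028}{3147}\right) - 1866 = \left(3830 \left(- \frac{1}{272}\right) + \frac{3028}{3147}\right) - 1866 = \left(- \frac{1915}{136} + \frac{3028}{3147}\right) - 1866 = - \frac{5614697}{427992} - 1866 = - \frac{804247769}{427992}$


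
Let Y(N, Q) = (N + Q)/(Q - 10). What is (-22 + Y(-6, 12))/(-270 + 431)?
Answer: -19/161 ≈ -0.11801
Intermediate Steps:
Y(N, Q) = (N + Q)/(-10 + Q)
(-22 + Y(-6, 12))/(-270 + 431) = (-22 + (-6 + 12)/(-10 + 12))/(-270 + 431) = (-22 + 6/2)/161 = (-22 + (1/2)*6)*(1/161) = (-22 + 3)*(1/161) = -19*1/161 = -19/161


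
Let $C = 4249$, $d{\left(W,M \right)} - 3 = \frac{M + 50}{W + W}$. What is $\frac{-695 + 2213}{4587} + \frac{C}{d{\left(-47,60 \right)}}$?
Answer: $\frac{27762673}{11954} \approx 2322.5$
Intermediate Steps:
$d{\left(W,M \right)} = 3 + \frac{50 + M}{2 W}$ ($d{\left(W,M \right)} = 3 + \frac{M + 50}{W + W} = 3 + \frac{50 + M}{2 W}$)
$\frac{-695 + 2213}{4587} + \frac{C}{d{\left(-47,60 \right)}} = \frac{-695 + 2213}{4587} + \frac{4249}{\frac{1}{2} \frac{1}{-47} \left(50 + 60 + 6 \left(-47\right)\right)} = 1518 \cdot \frac{1}{4587} + \frac{4249}{\frac{1}{2} \left(- \frac{1}{47}\right) \left(50 + 60 - 282\right)} = \frac{46}{139} + \frac{4249}{\frac{1}{2} \left(- \frac{1}{47}\right) \left(-172\right)} = \frac{46}{139} + \frac{4249}{\frac{86}{47}} = \frac{46}{139} + 4249 \cdot \frac{47}{86} = \frac{46}{139} + \frac{199703}{86} = \frac{27762673}{11954}$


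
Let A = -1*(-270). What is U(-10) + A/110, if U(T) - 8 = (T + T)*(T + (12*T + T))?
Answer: 30915/11 ≈ 2810.5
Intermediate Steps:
A = 270
U(T) = 8 + 28*T**2 (U(T) = 8 + (T + T)*(T + (12*T + T)) = 8 + (2*T)*(T + 13*T) = 8 + (2*T)*(14*T) = 8 + 28*T**2)
U(-10) + A/110 = (8 + 28*(-10)**2) + 270/110 = (8 + 28*100) + 270*(1/110) = (8 + 2800) + 27/11 = 2808 + 27/11 = 30915/11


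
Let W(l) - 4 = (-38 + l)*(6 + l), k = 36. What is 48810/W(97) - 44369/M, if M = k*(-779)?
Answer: 546211843/56845188 ≈ 9.6088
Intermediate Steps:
W(l) = 4 + (-38 + l)*(6 + l)
M = -28044 (M = 36*(-779) = -28044)
48810/W(97) - 44369/M = 48810/(-224 + 97² - 32*97) - 44369/(-28044) = 48810/(-224 + 9409 - 3104) - 44369*(-1/28044) = 48810/6081 + 44369/28044 = 48810*(1/6081) + 44369/28044 = 16270/2027 + 44369/28044 = 546211843/56845188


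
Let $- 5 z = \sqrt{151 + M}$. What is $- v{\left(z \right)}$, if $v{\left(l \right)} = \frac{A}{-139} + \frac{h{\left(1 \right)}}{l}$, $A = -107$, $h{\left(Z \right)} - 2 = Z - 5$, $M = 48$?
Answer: $- \frac{107}{139} - \frac{10 \sqrt{199}}{199} \approx -1.4787$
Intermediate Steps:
$h{\left(Z \right)} = -3 + Z$ ($h{\left(Z \right)} = 2 + \left(Z - 5\right) = 2 + \left(-5 + Z\right) = -3 + Z$)
$z = - \frac{\sqrt{199}}{5}$ ($z = - \frac{\sqrt{151 + 48}}{5} = - \frac{\sqrt{199}}{5} \approx -2.8213$)
$v{\left(l \right)} = \frac{107}{139} - \frac{2}{l}$ ($v{\left(l \right)} = - \frac{107}{-139} + \frac{-3 + 1}{l} = \left(-107\right) \left(- \frac{1}{139}\right) - \frac{2}{l} = \frac{107}{139} - \frac{2}{l}$)
$- v{\left(z \right)} = - (\frac{107}{139} - \frac{2}{\left(- \frac{1}{5}\right) \sqrt{199}}) = - (\frac{107}{139} - 2 \left(- \frac{5 \sqrt{199}}{199}\right)) = - (\frac{107}{139} + \frac{10 \sqrt{199}}{199}) = - \frac{107}{139} - \frac{10 \sqrt{199}}{199}$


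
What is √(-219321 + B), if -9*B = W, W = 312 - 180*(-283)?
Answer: I*√2025141/3 ≈ 474.36*I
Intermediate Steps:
W = 51252 (W = 312 + 50940 = 51252)
B = -17084/3 (B = -⅑*51252 = -17084/3 ≈ -5694.7)
√(-219321 + B) = √(-219321 - 17084/3) = √(-675047/3) = I*√2025141/3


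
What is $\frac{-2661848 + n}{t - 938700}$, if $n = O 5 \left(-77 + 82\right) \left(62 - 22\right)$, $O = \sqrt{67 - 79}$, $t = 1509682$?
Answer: $- \frac{1330924}{285491} + \frac{1000 i \sqrt{3}}{285491} \approx -4.6619 + 0.0060669 i$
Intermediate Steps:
$O = 2 i \sqrt{3}$ ($O = \sqrt{-12} = 2 i \sqrt{3} \approx 3.4641 i$)
$n = 2000 i \sqrt{3}$ ($n = 2 i \sqrt{3} \cdot 5 \left(-77 + 82\right) \left(62 - 22\right) = 10 i \sqrt{3} \cdot 5 \cdot 40 = 10 i \sqrt{3} \cdot 200 = 2000 i \sqrt{3} \approx 3464.1 i$)
$\frac{-2661848 + n}{t - 938700} = \frac{-2661848 + 2000 i \sqrt{3}}{1509682 - 938700} = \frac{-2661848 + 2000 i \sqrt{3}}{570982} = \left(-2661848 + 2000 i \sqrt{3}\right) \frac{1}{570982} = - \frac{1330924}{285491} + \frac{1000 i \sqrt{3}}{285491}$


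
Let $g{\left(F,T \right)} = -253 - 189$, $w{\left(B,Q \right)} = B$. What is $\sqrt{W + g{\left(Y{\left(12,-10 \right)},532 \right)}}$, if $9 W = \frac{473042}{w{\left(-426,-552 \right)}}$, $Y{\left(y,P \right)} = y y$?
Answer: $\frac{i \sqrt{230856855}}{639} \approx 23.778 i$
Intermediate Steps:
$Y{\left(y,P \right)} = y^{2}$
$g{\left(F,T \right)} = -442$ ($g{\left(F,T \right)} = -253 - 189 = -442$)
$W = - \frac{236521}{1917}$ ($W = \frac{473042 \frac{1}{-426}}{9} = \frac{473042 \left(- \frac{1}{426}\right)}{9} = \frac{1}{9} \left(- \frac{236521}{213}\right) = - \frac{236521}{1917} \approx -123.38$)
$\sqrt{W + g{\left(Y{\left(12,-10 \right)},532 \right)}} = \sqrt{- \frac{236521}{1917} - 442} = \sqrt{- \frac{1083835}{1917}} = \frac{i \sqrt{230856855}}{639}$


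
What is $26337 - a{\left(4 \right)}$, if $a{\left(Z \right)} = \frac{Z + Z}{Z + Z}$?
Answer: $26336$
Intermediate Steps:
$a{\left(Z \right)} = 1$ ($a{\left(Z \right)} = \frac{2 Z}{2 Z} = 2 Z \frac{1}{2 Z} = 1$)
$26337 - a{\left(4 \right)} = 26337 - 1 = 26336$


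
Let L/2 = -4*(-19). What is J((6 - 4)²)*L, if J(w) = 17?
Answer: 2584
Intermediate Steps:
L = 152 (L = 2*(-4*(-19)) = 2*76 = 152)
J((6 - 4)²)*L = 17*152 = 2584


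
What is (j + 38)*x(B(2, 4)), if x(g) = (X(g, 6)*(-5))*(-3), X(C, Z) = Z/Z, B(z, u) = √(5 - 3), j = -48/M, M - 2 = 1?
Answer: 330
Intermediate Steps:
M = 3 (M = 2 + 1 = 3)
j = -16 (j = -48/3 = -48*⅓ = -16)
B(z, u) = √2
X(C, Z) = 1
x(g) = 15 (x(g) = (1*(-5))*(-3) = -5*(-3) = 15)
(j + 38)*x(B(2, 4)) = (-16 + 38)*15 = 22*15 = 330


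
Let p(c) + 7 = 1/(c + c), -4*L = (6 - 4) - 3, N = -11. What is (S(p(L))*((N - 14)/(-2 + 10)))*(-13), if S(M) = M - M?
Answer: 0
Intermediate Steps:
L = 1/4 (L = -((6 - 4) - 3)/4 = -(2 - 3)/4 = -1/4*(-1) = 1/4 ≈ 0.25000)
p(c) = -7 + 1/(2*c) (p(c) = -7 + 1/(c + c) = -7 + 1/(2*c))
S(M) = 0
(S(p(L))*((N - 14)/(-2 + 10)))*(-13) = (0*((-11 - 14)/(-2 + 10)))*(-13) = (0*(-25/8))*(-13) = 0*(-13) = 0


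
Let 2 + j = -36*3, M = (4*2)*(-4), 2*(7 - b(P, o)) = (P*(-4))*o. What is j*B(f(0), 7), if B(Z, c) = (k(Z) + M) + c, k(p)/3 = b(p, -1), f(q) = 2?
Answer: 1760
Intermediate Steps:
b(P, o) = 7 + 2*P*o (b(P, o) = 7 - P*(-4)*o/2 = 7 - (-4*P)*o/2 = 7 - (-2)*P*o = 7 + 2*P*o)
M = -32 (M = 8*(-4) = -32)
k(p) = 21 - 6*p (k(p) = 3*(7 + 2*p*(-1)) = 3*(7 - 2*p) = 21 - 6*p)
B(Z, c) = -11 + c - 6*Z (B(Z, c) = ((21 - 6*Z) - 32) + c = (-11 - 6*Z) + c = -11 + c - 6*Z)
j = -110 (j = -2 - 36*3 = -2 - 108 = -110)
j*B(f(0), 7) = -110*(-11 + 7 - 6*2) = -110*(-11 + 7 - 12) = -110*(-16) = 1760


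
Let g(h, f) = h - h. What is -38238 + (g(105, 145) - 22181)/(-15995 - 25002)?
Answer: -1567621105/40997 ≈ -38237.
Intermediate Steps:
g(h, f) = 0
-38238 + (g(105, 145) - 22181)/(-15995 - 25002) = -38238 + (0 - 22181)/(-15995 - 25002) = -38238 - 22181/(-40997) = -38238 - 22181*(-1/40997) = -38238 + 22181/40997 = -1567621105/40997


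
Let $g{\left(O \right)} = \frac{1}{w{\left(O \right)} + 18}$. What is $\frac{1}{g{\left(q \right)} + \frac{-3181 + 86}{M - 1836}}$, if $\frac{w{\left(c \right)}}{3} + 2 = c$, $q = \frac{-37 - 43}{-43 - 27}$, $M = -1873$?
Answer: $\frac{400572}{360223} \approx 1.112$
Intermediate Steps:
$q = \frac{8}{7}$ ($q = - \frac{80}{-70} = \left(-80\right) \left(- \frac{1}{70}\right) = \frac{8}{7} \approx 1.1429$)
$w{\left(c \right)} = -6 + 3 c$
$g{\left(O \right)} = \frac{1}{12 + 3 O}$ ($g{\left(O \right)} = \frac{1}{\left(-6 + 3 O\right) + 18} = \frac{1}{12 + 3 O}$)
$\frac{1}{g{\left(q \right)} + \frac{-3181 + 86}{M - 1836}} = \frac{1}{\frac{1}{3 \left(4 + \frac{8}{7}\right)} + \frac{-3181 + 86}{-1873 - 1836}} = \frac{1}{\frac{1}{3 \cdot \frac{36}{7}} - \frac{3095}{-3709}} = \frac{1}{\frac{1}{3} \cdot \frac{7}{36} - - \frac{3095}{3709}} = \frac{1}{\frac{7}{108} + \frac{3095}{3709}} = \frac{1}{\frac{360223}{400572}} = \frac{400572}{360223}$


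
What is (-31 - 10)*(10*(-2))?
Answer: 820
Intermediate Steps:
(-31 - 10)*(10*(-2)) = -41*(-20) = 820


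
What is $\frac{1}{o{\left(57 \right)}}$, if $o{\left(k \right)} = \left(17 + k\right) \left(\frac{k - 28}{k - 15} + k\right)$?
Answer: $\frac{21}{89651} \approx 0.00023424$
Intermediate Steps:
$o{\left(k \right)} = \left(17 + k\right) \left(k + \frac{-28 + k}{-15 + k}\right)$ ($o{\left(k \right)} = \left(17 + k\right) \left(\frac{-28 + k}{-15 + k} + k\right) = \left(17 + k\right) \left(k + \frac{-28 + k}{-15 + k}\right)$)
$\frac{1}{o{\left(57 \right)}} = \frac{1}{\frac{1}{-15 + 57} \left(-476 + 57^{3} - 15162 + 3 \cdot 57^{2}\right)} = \frac{1}{\frac{1}{42} \left(-476 + 185193 - 15162 + 3 \cdot 3249\right)} = \frac{1}{\frac{1}{42} \left(-476 + 185193 - 15162 + 9747\right)} = \frac{1}{\frac{1}{42} \cdot 179302} = \frac{1}{\frac{89651}{21}} = \frac{21}{89651}$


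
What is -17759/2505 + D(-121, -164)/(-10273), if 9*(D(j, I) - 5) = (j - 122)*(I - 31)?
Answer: -195639557/25733865 ≈ -7.6024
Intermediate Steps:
D(j, I) = 5 + (-122 + j)*(-31 + I)/9 (D(j, I) = 5 + ((j - 122)*(I - 31))/9 = 5 + ((-122 + j)*(-31 + I))/9 = 5 + (-122 + j)*(-31 + I)/9)
-17759/2505 + D(-121, -164)/(-10273) = -17759/2505 + (3827/9 - 122/9*(-164) - 31/9*(-121) + (⅑)*(-164)*(-121))/(-10273) = -17759*1/2505 + (3827/9 + 20008/9 + 3751/9 + 19844/9)*(-1/10273) = -17759/2505 + 5270*(-1/10273) = -17759/2505 - 5270/10273 = -195639557/25733865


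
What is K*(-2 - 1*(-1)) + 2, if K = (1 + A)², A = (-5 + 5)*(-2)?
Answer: 1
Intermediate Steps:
A = 0 (A = 0*(-2) = 0)
K = 1 (K = (1 + 0)² = 1² = 1)
K*(-2 - 1*(-1)) + 2 = 1*(-2 - 1*(-1)) + 2 = 1*(-2 + 1) + 2 = 1*(-1) + 2 = -1 + 2 = 1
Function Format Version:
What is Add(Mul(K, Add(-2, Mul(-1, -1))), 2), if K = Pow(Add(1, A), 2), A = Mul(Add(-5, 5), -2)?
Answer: 1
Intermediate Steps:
A = 0 (A = Mul(0, -2) = 0)
K = 1 (K = Pow(Add(1, 0), 2) = Pow(1, 2) = 1)
Add(Mul(K, Add(-2, Mul(-1, -1))), 2) = Add(Mul(1, Add(-2, Mul(-1, -1))), 2) = Add(Mul(1, Add(-2, 1)), 2) = Add(Mul(1, -1), 2) = Add(-1, 2) = 1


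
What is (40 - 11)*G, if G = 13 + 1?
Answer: 406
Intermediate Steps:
G = 14
(40 - 11)*G = (40 - 11)*14 = 29*14 = 406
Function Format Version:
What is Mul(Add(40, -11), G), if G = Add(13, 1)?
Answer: 406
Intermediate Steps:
G = 14
Mul(Add(40, -11), G) = Mul(Add(40, -11), 14) = Mul(29, 14) = 406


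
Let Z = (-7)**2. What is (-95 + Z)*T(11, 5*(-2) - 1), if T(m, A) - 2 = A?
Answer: 414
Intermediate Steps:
Z = 49
T(m, A) = 2 + A
(-95 + Z)*T(11, 5*(-2) - 1) = (-95 + 49)*(2 + (5*(-2) - 1)) = -46*(2 + (-10 - 1)) = -46*(2 - 11) = -46*(-9) = 414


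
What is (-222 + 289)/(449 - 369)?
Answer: 67/80 ≈ 0.83750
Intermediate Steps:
(-222 + 289)/(449 - 369) = 67/80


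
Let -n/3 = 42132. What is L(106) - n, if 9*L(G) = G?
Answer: 1137670/9 ≈ 1.2641e+5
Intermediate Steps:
n = -126396 (n = -3*42132 = -126396)
L(G) = G/9
L(106) - n = (⅑)*106 - 1*(-126396) = 106/9 + 126396 = 1137670/9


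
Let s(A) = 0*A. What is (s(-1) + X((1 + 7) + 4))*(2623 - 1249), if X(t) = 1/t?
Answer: 229/2 ≈ 114.50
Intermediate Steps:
s(A) = 0
(s(-1) + X((1 + 7) + 4))*(2623 - 1249) = (0 + 1/((1 + 7) + 4))*(2623 - 1249) = (0 + 1/(8 + 4))*1374 = (0 + 1/12)*1374 = (1/12)*1374 = 229/2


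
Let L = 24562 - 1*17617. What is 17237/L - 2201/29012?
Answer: 484793899/201488340 ≈ 2.4061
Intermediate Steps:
L = 6945 (L = 24562 - 17617 = 6945)
17237/L - 2201/29012 = 17237/6945 - 2201/29012 = 484793899/201488340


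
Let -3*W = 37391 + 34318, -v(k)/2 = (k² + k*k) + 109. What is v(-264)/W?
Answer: 279002/23903 ≈ 11.672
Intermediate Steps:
v(k) = -218 - 4*k² (v(k) = -2*((k² + k*k) + 109) = -2*((k² + k²) + 109) = -2*(2*k² + 109) = -2*(109 + 2*k²) = -218 - 4*k²)
W = -23903 (W = -(37391 + 34318)/3 = -⅓*71709 = -23903)
v(-264)/W = (-218 - 4*(-264)²)/(-23903) = (-218 - 4*69696)*(-1/23903) = (-218 - 278784)*(-1/23903) = -279002*(-1/23903) = 279002/23903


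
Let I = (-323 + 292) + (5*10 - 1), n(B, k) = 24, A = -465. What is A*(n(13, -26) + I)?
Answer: -19530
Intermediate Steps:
I = 18 (I = -31 + (50 - 1) = -31 + 49 = 18)
A*(n(13, -26) + I) = -465*(24 + 18) = -465*42 = -19530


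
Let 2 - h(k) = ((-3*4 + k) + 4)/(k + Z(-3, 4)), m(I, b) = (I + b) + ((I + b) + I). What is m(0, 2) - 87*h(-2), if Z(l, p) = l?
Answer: 4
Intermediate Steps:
m(I, b) = 2*b + 3*I (m(I, b) = (I + b) + (b + 2*I) = 2*b + 3*I)
h(k) = 2 - (-8 + k)/(-3 + k) (h(k) = 2 - ((-3*4 + k) + 4)/(k - 3) = 2 - ((-12 + k) + 4)/(-3 + k) = 2 - (-8 + k)/(-3 + k))
m(0, 2) - 87*h(-2) = (2*2 + 3*0) - 87*(2 - 2)/(-3 - 2) = (4 + 0) - 87*0/(-5) = 4 - (-87)*0/5 = 4 - 87*0 = 4 + 0 = 4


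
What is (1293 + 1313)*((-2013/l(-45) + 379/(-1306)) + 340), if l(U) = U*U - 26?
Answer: 1152176917383/1305347 ≈ 8.8266e+5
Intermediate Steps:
l(U) = -26 + U**2 (l(U) = U**2 - 26 = -26 + U**2)
(1293 + 1313)*((-2013/l(-45) + 379/(-1306)) + 340) = (1293 + 1313)*((-2013/(-26 + (-45)**2) + 379/(-1306)) + 340) = 2606*((-2013/(-26 + 2025) + 379*(-1/1306)) + 340) = 2606*((-2013/1999 - 379/1306) + 340) = 2606*(-3386599/2610694 + 340) = 2606*(884249361/2610694) = 1152176917383/1305347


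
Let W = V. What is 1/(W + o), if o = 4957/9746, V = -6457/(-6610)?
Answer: 16105265/23923923 ≈ 0.67319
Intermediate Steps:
V = 6457/6610 (V = -6457*(-1/6610) = 6457/6610 ≈ 0.97685)
W = 6457/6610 ≈ 0.97685
o = 4957/9746 (o = 4957*(1/9746) = 4957/9746 ≈ 0.50862)
1/(W + o) = 1/(6457/6610 + 4957/9746) = 1/(23923923/16105265) = 16105265/23923923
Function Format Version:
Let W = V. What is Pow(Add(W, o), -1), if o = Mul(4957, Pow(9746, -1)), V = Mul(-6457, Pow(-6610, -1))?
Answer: Rational(16105265, 23923923) ≈ 0.67319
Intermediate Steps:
V = Rational(6457, 6610) (V = Mul(-6457, Rational(-1, 6610)) = Rational(6457, 6610) ≈ 0.97685)
W = Rational(6457, 6610) ≈ 0.97685
o = Rational(4957, 9746) (o = Mul(4957, Rational(1, 9746)) = Rational(4957, 9746) ≈ 0.50862)
Pow(Add(W, o), -1) = Pow(Add(Rational(6457, 6610), Rational(4957, 9746)), -1) = Pow(Rational(23923923, 16105265), -1) = Rational(16105265, 23923923)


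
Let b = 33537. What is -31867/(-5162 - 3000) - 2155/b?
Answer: 13651097/3554922 ≈ 3.8401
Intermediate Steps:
-31867/(-5162 - 3000) - 2155/b = -31867/(-5162 - 3000) - 2155/33537 = -31867/(-8162) - 2155*1/33537 = -31867*(-1/8162) - 2155/33537 = 2897/742 - 2155/33537 = 13651097/3554922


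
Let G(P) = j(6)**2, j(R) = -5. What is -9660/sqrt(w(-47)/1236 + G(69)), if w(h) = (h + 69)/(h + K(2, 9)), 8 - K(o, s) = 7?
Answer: -2760*sqrt(5050866723)/101527 ≈ -1932.0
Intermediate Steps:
K(o, s) = 1 (K(o, s) = 8 - 1*7 = 8 - 7 = 1)
w(h) = (69 + h)/(1 + h) (w(h) = (h + 69)/(h + 1) = (69 + h)/(1 + h))
G(P) = 25 (G(P) = (-5)**2 = 25)
-9660/sqrt(w(-47)/1236 + G(69)) = -9660/sqrt(((69 - 47)/(1 - 47))/1236 + 25) = -9660/sqrt((22/(-46))*(1/1236) + 25) = -9660/sqrt(-1/46*22*(1/1236) + 25) = -9660/sqrt(-11/23*1/1236 + 25) = -9660/sqrt(-11/28428 + 25) = -9660*2*sqrt(5050866723)/710689 = -2760*sqrt(5050866723)/101527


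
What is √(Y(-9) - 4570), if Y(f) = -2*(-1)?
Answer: 2*I*√1142 ≈ 67.587*I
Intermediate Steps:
Y(f) = 2
√(Y(-9) - 4570) = √(2 - 4570) = √(-4568) = 2*I*√1142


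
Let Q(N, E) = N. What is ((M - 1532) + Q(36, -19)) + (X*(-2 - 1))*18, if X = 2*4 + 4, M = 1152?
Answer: -992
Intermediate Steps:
X = 12 (X = 8 + 4 = 12)
((M - 1532) + Q(36, -19)) + (X*(-2 - 1))*18 = ((1152 - 1532) + 36) + (12*(-2 - 1))*18 = (-380 + 36) + (12*(-3))*18 = -344 - 36*18 = -344 - 648 = -992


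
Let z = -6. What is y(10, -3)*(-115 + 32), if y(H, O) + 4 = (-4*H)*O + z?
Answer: -9130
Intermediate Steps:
y(H, O) = -10 - 4*H*O (y(H, O) = -4 + ((-4*H)*O - 6) = -4 + (-4*H*O - 6) = -4 + (-6 - 4*H*O) = -10 - 4*H*O)
y(10, -3)*(-115 + 32) = (-10 - 4*10*(-3))*(-115 + 32) = (-10 + 120)*(-83) = 110*(-83) = -9130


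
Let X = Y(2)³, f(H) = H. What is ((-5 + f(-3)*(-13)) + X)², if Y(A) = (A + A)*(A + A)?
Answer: 17056900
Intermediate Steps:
Y(A) = 4*A² (Y(A) = (2*A)*(2*A) = 4*A²)
X = 4096 (X = (4*2²)³ = (4*4)³ = 16³ = 4096)
((-5 + f(-3)*(-13)) + X)² = ((-5 - 3*(-13)) + 4096)² = ((-5 + 39) + 4096)² = (34 + 4096)² = 4130² = 17056900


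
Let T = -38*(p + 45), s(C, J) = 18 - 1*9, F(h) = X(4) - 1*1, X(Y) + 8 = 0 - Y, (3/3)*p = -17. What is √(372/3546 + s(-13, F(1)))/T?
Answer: -√3180171/628824 ≈ -0.0028359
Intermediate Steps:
p = -17
X(Y) = -8 - Y (X(Y) = -8 + (0 - Y) = -8 - Y)
F(h) = -13 (F(h) = (-8 - 1*4) - 1*1 = (-8 - 4) - 1 = -12 - 1 = -13)
s(C, J) = 9 (s(C, J) = 18 - 9 = 9)
T = -1064 (T = -38*(-17 + 45) = -38*28 = -1064)
√(372/3546 + s(-13, F(1)))/T = √(372/3546 + 9)/(-1064) = √(372*(1/3546) + 9)*(-1/1064) = √(62/591 + 9)*(-1/1064) = √(5381/591)*(-1/1064) = (√3180171/591)*(-1/1064) = -√3180171/628824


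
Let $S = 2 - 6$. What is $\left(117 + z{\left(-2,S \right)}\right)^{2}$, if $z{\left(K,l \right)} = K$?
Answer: $13225$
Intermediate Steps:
$S = -4$
$\left(117 + z{\left(-2,S \right)}\right)^{2} = \left(117 - 2\right)^{2} = 115^{2} = 13225$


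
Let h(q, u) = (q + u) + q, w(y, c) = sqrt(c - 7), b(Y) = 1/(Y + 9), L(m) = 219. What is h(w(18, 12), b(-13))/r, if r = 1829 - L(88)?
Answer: -1/6440 + sqrt(5)/805 ≈ 0.0026224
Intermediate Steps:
b(Y) = 1/(9 + Y)
w(y, c) = sqrt(-7 + c)
h(q, u) = u + 2*q
r = 1610 (r = 1829 - 1*219 = 1829 - 219 = 1610)
h(w(18, 12), b(-13))/r = (1/(9 - 13) + 2*sqrt(-7 + 12))/1610 = (1/(-4) + 2*sqrt(5))*(1/1610) = (-1/4 + 2*sqrt(5))*(1/1610) = -1/6440 + sqrt(5)/805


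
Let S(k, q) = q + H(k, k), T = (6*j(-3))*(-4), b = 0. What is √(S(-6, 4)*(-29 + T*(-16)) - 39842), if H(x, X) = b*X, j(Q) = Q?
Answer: I*√44566 ≈ 211.11*I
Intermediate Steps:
H(x, X) = 0 (H(x, X) = 0*X = 0)
T = 72 (T = (6*(-3))*(-4) = -18*(-4) = 72)
S(k, q) = q (S(k, q) = q + 0 = q)
√(S(-6, 4)*(-29 + T*(-16)) - 39842) = √(4*(-29 + 72*(-16)) - 39842) = √(4*(-29 - 1152) - 39842) = √(4*(-1181) - 39842) = √(-4724 - 39842) = √(-44566) = I*√44566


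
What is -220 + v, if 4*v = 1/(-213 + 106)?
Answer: -94161/428 ≈ -220.00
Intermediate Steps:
v = -1/428 (v = 1/(4*(-213 + 106)) = (¼)/(-107) = (¼)*(-1/107) = -1/428 ≈ -0.0023364)
-220 + v = -220 - 1/428 = -94161/428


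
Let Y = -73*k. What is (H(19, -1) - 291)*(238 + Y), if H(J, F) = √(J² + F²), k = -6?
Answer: -196716 + 676*√362 ≈ -1.8385e+5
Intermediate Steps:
Y = 438 (Y = -73*(-6) = 438)
H(J, F) = √(F² + J²)
(H(19, -1) - 291)*(238 + Y) = (√((-1)² + 19²) - 291)*(238 + 438) = (√(1 + 361) - 291)*676 = (√362 - 291)*676 = (-291 + √362)*676 = -196716 + 676*√362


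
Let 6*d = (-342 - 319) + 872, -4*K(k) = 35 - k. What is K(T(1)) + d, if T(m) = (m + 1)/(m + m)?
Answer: 80/3 ≈ 26.667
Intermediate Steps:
T(m) = (1 + m)/(2*m) (T(m) = (1 + m)/((2*m)) = (1 + m)*(1/(2*m)) = (1 + m)/(2*m))
K(k) = -35/4 + k/4 (K(k) = -(35 - k)/4 = -35/4 + k/4)
d = 211/6 (d = ((-342 - 319) + 872)/6 = (-661 + 872)/6 = (1/6)*211 = 211/6 ≈ 35.167)
K(T(1)) + d = (-35/4 + ((1/2)*(1 + 1)/1)/4) + 211/6 = (-35/4 + ((1/2)*1*2)/4) + 211/6 = (-35/4 + (1/4)*1) + 211/6 = (-35/4 + 1/4) + 211/6 = -17/2 + 211/6 = 80/3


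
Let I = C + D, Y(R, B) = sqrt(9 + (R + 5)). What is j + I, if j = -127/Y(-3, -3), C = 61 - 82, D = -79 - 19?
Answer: -119 - 127*sqrt(11)/11 ≈ -157.29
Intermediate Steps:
D = -98
C = -21
Y(R, B) = sqrt(14 + R) (Y(R, B) = sqrt(9 + (5 + R)) = sqrt(14 + R))
j = -127*sqrt(11)/11 (j = -127/sqrt(14 - 3) = -127*sqrt(11)/11 ≈ -38.292)
I = -119 (I = -21 - 98 = -119)
j + I = -127*sqrt(11)/11 - 119 = -119 - 127*sqrt(11)/11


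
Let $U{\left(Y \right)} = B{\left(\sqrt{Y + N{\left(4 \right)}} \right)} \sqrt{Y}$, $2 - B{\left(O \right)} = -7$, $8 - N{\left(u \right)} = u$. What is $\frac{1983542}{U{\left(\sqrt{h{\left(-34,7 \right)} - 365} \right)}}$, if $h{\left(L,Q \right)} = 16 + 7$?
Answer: $- \frac{991771 \sqrt{3} \cdot 38^{\frac{3}{4}} i^{\frac{3}{2}}}{513} \approx 36239.0 - 36239.0 i$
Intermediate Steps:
$N{\left(u \right)} = 8 - u$
$h{\left(L,Q \right)} = 23$
$B{\left(O \right)} = 9$ ($B{\left(O \right)} = 2 - -7 = 2 + 7 = 9$)
$U{\left(Y \right)} = 9 \sqrt{Y}$
$\frac{1983542}{U{\left(\sqrt{h{\left(-34,7 \right)} - 365} \right)}} = \frac{1983542}{9 \sqrt{\sqrt{23 - 365}}} = \frac{1983542}{9 \sqrt{\sqrt{-342}}} = \frac{1983542}{9 \sqrt{3 i \sqrt{38}}} = \frac{1983542}{9 \sqrt{3} \sqrt[4]{38} \sqrt{i}} = 1983542 \left(- \frac{\sqrt{3} \cdot 38^{\frac{3}{4}} i^{\frac{3}{2}}}{1026}\right) = - \frac{991771 \sqrt{3} \cdot 38^{\frac{3}{4}} i^{\frac{3}{2}}}{513}$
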